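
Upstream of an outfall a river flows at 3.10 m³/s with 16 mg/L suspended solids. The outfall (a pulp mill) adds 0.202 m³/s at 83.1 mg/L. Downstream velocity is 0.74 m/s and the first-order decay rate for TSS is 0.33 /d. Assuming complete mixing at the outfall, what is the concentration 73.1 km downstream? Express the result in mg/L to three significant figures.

After complete mixing, C₀ = (0.202·83.1 + 3.1·16) / 3.302 = 20.1 mg/L.
Travel time t = 7.31e+04 m / 0.74 m/s = 9.878e+04 s = 1.143 d.
C = 20.1·exp(−0.33·1.143) = 20.1·0.6857 = 13.79 mg/L.

13.8 mg/L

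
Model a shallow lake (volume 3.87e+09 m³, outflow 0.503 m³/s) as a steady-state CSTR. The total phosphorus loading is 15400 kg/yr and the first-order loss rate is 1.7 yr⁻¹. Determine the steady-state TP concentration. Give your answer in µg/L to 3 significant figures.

Outflow Q = 0.503 m³/s × 3.156e+07 s/yr = 1.587e+07 m³/yr.
Steady-state CSTR mass balance: W = Q·C + k·V·C, so C = W/(Q + kV).
Q + kV = 1.587e+07 + 1.7·3.87e+09 = 6.595e+09 m³/yr.
C = 15400/6.595e+09 = 2.335e-06 kg/m³ = 0.002335 mg/L = 2.335 µg/L.

2.34 µg/L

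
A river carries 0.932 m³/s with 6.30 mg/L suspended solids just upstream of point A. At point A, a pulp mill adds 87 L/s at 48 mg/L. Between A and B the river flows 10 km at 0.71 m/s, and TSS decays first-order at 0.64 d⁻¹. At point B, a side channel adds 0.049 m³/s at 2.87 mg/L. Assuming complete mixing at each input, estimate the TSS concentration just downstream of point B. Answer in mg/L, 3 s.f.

8.61 mg/L

87 L/s = 0.087 m³/s.
After input A: C = (0.932·6.3 + 0.087·48) / 1.019 = 9.86 mg/L.
Over the 10 km reach to input B (t = 1.408e+04 s = 0.163 d), decay gives C = 9.86·exp(−0.64·0.163) = 8.883 mg/L.
After input B: C = (1.019·8.883 + 0.049·2.87) / 1.068 = 8.607 mg/L.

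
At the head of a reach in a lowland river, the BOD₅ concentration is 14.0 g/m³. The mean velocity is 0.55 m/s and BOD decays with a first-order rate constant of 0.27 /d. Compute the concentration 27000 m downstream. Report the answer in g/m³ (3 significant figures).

Travel time t = 27000 m / 0.55 m/s = 2.7e+04/0.55 = 4.909e+04 s = 0.5682 d.
First-order decay: C = 14.0·exp(−0.27·0.5682) = 14.0·0.8578 = 12.01 g/m³.

12.0 g/m³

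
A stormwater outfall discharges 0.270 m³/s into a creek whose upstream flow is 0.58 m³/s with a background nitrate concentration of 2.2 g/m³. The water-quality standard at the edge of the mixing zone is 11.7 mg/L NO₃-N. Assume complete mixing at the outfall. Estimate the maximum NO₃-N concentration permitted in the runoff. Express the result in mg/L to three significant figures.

32.1 mg/L

Mass balance: 11.7·0.85 = 0.27·Cₑ + 0.58·2.2.
Cₑ = (9.945 − 1.276) / 0.27 = 32.11 mg/L.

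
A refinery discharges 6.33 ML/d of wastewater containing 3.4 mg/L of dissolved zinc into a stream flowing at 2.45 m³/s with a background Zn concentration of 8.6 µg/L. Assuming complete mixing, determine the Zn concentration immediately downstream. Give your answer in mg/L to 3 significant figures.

0.107 mg/L

6.33 ML/d = 0.07326 m³/s.
8.6 µg/L = 0.0086 mg/L.
Flow-weighted mixing gives C = (0.07326·3.4 + 2.45·0.0086) / (0.07326 + 2.45) = 0.2702/2.523 = 0.1071 mg/L.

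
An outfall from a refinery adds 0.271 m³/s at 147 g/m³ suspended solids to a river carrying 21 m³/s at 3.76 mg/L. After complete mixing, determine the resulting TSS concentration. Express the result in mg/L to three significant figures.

5.58 mg/L

By mass balance at complete mixing, C = (0.271·147 + 21·3.76) / (0.271 + 21) = 118.8/21.27 = 5.585 mg/L.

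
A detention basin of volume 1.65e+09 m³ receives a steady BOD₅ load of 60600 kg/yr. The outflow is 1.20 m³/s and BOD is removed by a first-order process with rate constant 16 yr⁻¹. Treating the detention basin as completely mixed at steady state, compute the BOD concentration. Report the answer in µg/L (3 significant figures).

Outflow Q = 1.20 m³/s × 3.156e+07 s/yr = 3.787e+07 m³/yr.
Steady-state CSTR mass balance: W = Q·C + k·V·C, so C = W/(Q + kV).
Q + kV = 3.787e+07 + 16·1.65e+09 = 2.644e+10 m³/yr.
C = 60600/2.644e+10 = 2.292e-06 kg/m³ = 0.002292 mg/L = 2.292 µg/L.

2.29 µg/L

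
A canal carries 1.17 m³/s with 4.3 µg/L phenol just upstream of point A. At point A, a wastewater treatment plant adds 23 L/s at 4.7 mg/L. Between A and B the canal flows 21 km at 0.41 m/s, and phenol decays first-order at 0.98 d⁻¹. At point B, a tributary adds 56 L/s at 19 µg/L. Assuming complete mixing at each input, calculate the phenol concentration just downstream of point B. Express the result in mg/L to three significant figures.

0.0515 mg/L

4.3 µg/L = 0.0043 mg/L.
23 L/s = 0.023 m³/s.
After input A: C = (1.17·0.0043 + 0.023·4.7) / 1.193 = 0.09483 mg/L.
Over the 21 km reach to input B (t = 5.122e+04 s = 0.5928 d), decay gives C = 0.09483·exp(−0.98·0.5928) = 0.05304 mg/L.
56 L/s = 0.056 m³/s.
19 µg/L = 0.019 mg/L.
After input B: C = (1.193·0.05304 + 0.056·0.019) / 1.249 = 0.05152 mg/L.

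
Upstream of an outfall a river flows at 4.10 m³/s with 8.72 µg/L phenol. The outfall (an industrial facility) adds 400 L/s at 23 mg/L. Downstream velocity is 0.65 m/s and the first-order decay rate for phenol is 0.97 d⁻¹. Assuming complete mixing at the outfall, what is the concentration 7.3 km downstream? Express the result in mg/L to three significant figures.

1.81 mg/L

400 L/s = 0.4 m³/s.
8.72 µg/L = 0.00872 mg/L.
After complete mixing, C₀ = (0.4·23 + 4.1·0.00872) / 4.5 = 2.052 mg/L.
Travel time t = 7300 m / 0.65 m/s = 1.123e+04 s = 0.13 d.
C = 2.052·exp(−0.97·0.13) = 2.052·0.8815 = 1.809 mg/L.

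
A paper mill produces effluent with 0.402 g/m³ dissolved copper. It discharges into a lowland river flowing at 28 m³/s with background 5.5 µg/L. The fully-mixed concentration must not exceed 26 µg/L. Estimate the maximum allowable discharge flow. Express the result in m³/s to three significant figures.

5.5 µg/L = 0.0055 mg/L.
26 µg/L = 0.026 mg/L.
Mass balance at complete mixing: C_std·(Q_w + Q_r) = Q_w·C_e + Q_r·C_b.
Rearranging, Q_w = Q_r·(C_std − C_b)/(C_e − C_std) = 28·(0.026 − 0.0055) / (0.402 − 0.026) = 1.527 m³/s.

1.53 m³/s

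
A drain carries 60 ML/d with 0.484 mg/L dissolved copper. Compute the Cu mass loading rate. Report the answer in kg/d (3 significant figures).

29.0 kg/d

60 ML/d = 0.6944 m³/s.
Mass flux = Q·C = 0.6944 m³/s × 0.484 g/m³ = 0.3361 g/s.
= 0.3361 g/s × 86.4 = 29.04 kg/d.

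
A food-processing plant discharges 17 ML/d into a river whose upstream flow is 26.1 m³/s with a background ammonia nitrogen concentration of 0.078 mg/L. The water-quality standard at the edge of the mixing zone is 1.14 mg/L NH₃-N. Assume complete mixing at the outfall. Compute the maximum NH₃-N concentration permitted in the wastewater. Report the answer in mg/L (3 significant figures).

17 ML/d = 0.1968 m³/s.
Mass balance: 1.14·26.3 = 0.1968·Cₑ + 26.1·0.078.
Cₑ = (29.98 − 2.036) / 0.1968 = 142 mg/L.

142 mg/L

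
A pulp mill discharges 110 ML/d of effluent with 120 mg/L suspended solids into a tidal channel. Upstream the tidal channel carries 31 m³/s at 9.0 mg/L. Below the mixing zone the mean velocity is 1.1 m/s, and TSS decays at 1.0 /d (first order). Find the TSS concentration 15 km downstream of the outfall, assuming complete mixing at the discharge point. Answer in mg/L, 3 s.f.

11.4 mg/L

110 ML/d = 1.273 m³/s.
After complete mixing, C₀ = (1.273·120 + 31·9) / 32.27 = 13.38 mg/L.
Travel time t = 1.5e+04 m / 1.1 m/s = 1.364e+04 s = 0.1578 d.
C = 13.38·exp(−1.0·0.1578) = 13.38·0.854 = 11.43 mg/L.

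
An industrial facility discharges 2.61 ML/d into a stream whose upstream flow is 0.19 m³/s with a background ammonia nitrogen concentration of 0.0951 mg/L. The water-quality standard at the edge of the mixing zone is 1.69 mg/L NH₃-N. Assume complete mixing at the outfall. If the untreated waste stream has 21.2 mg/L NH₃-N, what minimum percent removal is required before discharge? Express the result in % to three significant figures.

44.7 %

2.61 ML/d = 0.03021 m³/s.
Mass balance: 1.69·0.2202 = 0.03021·Cₑ + 0.19·0.0951.
Cₑ = (0.3722 − 0.01807) / 0.03021 = 11.72 mg/L.
Required removal = 1 − 11.72/21.2 = 44.71 %.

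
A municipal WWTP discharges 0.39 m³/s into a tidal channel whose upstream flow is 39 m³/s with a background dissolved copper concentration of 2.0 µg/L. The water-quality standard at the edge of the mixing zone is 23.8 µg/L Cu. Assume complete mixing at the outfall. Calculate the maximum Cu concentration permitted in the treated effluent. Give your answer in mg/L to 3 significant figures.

2.0 µg/L = 0.002 mg/L.
23.8 µg/L = 0.0238 mg/L.
Mass balance: 0.0238·39.39 = 0.39·Cₑ + 39·0.002.
Cₑ = (0.9375 − 0.078) / 0.39 = 2.204 mg/L.

2.20 mg/L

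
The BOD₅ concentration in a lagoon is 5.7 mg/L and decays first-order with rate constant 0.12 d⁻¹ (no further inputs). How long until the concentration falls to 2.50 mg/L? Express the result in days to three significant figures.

t = ln(C₀/C)/k = ln(5.7/2.50)/0.12 = 0.8242/0.12 = 6.868 d.

6.87 d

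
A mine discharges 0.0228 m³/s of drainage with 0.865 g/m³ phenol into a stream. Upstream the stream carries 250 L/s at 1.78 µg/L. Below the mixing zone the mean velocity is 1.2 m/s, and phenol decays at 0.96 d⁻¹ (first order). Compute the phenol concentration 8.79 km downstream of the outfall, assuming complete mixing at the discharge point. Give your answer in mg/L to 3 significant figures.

250 L/s = 0.25 m³/s.
1.78 µg/L = 0.00178 mg/L.
After complete mixing, C₀ = (0.0228·0.865 + 0.25·0.00178) / 0.2728 = 0.07393 mg/L.
Travel time t = 8790 m / 1.2 m/s = 7325 s = 0.08478 d.
C = 0.07393·exp(−0.96·0.08478) = 0.07393·0.9218 = 0.06815 mg/L.

0.0681 mg/L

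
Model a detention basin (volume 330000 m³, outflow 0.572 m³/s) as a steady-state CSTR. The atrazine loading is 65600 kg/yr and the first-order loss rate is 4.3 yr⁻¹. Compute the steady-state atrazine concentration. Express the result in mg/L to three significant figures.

3.37 mg/L

Outflow Q = 0.572 m³/s × 3.156e+07 s/yr = 1.805e+07 m³/yr.
Steady-state CSTR mass balance: W = Q·C + k·V·C, so C = W/(Q + kV).
Q + kV = 1.805e+07 + 4.3·330000 = 1.947e+07 m³/yr.
C = 65600/1.947e+07 = 0.003369 kg/m³ = 3.369 mg/L.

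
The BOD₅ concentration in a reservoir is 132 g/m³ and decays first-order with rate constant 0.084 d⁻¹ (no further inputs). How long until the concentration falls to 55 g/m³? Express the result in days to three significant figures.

10.4 d

t = ln(C₀/C)/k = ln(132/55)/0.084 = 0.8755/0.084 = 10.42 d.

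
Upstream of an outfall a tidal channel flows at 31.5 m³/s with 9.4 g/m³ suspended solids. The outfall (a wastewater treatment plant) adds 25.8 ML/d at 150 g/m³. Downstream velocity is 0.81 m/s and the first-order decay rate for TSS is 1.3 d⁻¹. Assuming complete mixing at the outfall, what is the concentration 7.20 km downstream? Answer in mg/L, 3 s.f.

9.38 mg/L

25.8 ML/d = 0.2986 m³/s.
After complete mixing, C₀ = (0.2986·150 + 31.5·9.4) / 31.8 = 10.72 mg/L.
Travel time t = 7200 m / 0.81 m/s = 8889 s = 0.1029 d.
C = 10.72·exp(−1.3·0.1029) = 10.72·0.8748 = 9.378 mg/L.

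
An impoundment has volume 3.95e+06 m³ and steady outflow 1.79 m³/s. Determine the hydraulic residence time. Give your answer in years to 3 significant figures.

Q = 1.79 m³/s × 3.156e+07 s/yr = 5.649e+07 m³/yr.
Hydraulic residence time τ = V/Q = 3.95e+06/5.649e+07 = 0.06993 yr.

0.0699 yr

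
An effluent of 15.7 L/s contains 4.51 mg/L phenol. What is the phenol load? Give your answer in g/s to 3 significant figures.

15.7 L/s = 0.0157 m³/s.
Mass flux = Q·C = 0.0157 m³/s × 4.51 g/m³ = 0.07081 g/s.

0.0708 g/s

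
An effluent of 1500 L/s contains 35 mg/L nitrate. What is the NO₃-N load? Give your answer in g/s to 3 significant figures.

52.5 g/s

1500 L/s = 1.5 m³/s.
Mass flux = Q·C = 1.5 m³/s × 35 g/m³ = 52.5 g/s.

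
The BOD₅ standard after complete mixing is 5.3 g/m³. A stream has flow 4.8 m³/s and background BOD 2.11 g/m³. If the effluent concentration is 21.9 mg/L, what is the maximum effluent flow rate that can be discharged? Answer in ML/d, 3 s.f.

79.7 ML/d

Mass balance at complete mixing: C_std·(Q_w + Q_r) = Q_w·C_e + Q_r·C_b.
Rearranging, Q_w = Q_r·(C_std − C_b)/(C_e − C_std) = 4.8·(5.3 − 2.11) / (21.9 − 5.3) = 0.9224 m³/s.
= 79.7 ML/d.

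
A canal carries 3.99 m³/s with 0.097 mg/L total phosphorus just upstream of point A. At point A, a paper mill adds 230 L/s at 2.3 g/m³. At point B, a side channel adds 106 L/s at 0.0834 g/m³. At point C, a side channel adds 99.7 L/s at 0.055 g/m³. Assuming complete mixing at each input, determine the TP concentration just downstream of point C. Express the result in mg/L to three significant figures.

230 L/s = 0.23 m³/s.
After input A: C = (3.99·0.097 + 0.23·2.3) / 4.22 = 0.2171 mg/L.
106 L/s = 0.106 m³/s.
After input B: C = (4.22·0.2171 + 0.106·0.0834) / 4.326 = 0.2138 mg/L.
99.7 L/s = 0.0997 m³/s.
After input C: C = (4.326·0.2138 + 0.0997·0.055) / 4.426 = 0.2102 mg/L.

0.210 mg/L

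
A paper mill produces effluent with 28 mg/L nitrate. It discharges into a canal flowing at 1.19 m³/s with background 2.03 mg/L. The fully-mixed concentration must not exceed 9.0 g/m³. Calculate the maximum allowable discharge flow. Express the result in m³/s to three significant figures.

0.437 m³/s

Mass balance at complete mixing: C_std·(Q_w + Q_r) = Q_w·C_e + Q_r·C_b.
Rearranging, Q_w = Q_r·(C_std − C_b)/(C_e − C_std) = 1.19·(9 − 2.03) / (28 − 9) = 0.4365 m³/s.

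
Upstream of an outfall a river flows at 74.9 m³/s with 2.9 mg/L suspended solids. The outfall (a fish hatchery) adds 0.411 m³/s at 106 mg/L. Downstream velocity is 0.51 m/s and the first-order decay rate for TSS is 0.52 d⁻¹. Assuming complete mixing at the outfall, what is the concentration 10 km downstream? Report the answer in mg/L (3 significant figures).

After complete mixing, C₀ = (0.411·106 + 74.9·2.9) / 75.31 = 3.463 mg/L.
Travel time t = 1e+04 m / 0.51 m/s = 1.961e+04 s = 0.2269 d.
C = 3.463·exp(−0.52·0.2269) = 3.463·0.8887 = 3.077 mg/L.

3.08 mg/L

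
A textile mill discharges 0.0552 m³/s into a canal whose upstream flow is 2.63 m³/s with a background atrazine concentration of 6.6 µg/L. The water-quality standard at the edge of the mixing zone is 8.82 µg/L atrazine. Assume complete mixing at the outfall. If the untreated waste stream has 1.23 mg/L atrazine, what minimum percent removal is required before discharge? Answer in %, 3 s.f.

6.6 µg/L = 0.0066 mg/L.
8.82 µg/L = 0.00882 mg/L.
Mass balance: 0.00882·2.685 = 0.0552·Cₑ + 2.63·0.0066.
Cₑ = (0.02368 − 0.01736) / 0.0552 = 0.1146 mg/L.
Required removal = 1 − 0.1146/1.23 = 90.68 %.

90.7 %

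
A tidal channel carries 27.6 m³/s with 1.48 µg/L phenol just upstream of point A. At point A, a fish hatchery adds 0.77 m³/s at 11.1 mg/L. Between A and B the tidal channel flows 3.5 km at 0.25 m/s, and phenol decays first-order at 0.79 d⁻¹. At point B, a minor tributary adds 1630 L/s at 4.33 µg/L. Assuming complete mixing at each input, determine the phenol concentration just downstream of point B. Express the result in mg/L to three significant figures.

1.48 µg/L = 0.00148 mg/L.
After input A: C = (27.6·0.00148 + 0.77·11.1) / 28.37 = 0.3027 mg/L.
Over the 3.5 km reach to input B (t = 1.4e+04 s = 0.162 d), decay gives C = 0.3027·exp(−0.79·0.162) = 0.2663 mg/L.
1630 L/s = 1.63 m³/s.
4.33 µg/L = 0.00433 mg/L.
After input B: C = (28.37·0.2663 + 1.63·0.00433) / 30 = 0.2521 mg/L.

0.252 mg/L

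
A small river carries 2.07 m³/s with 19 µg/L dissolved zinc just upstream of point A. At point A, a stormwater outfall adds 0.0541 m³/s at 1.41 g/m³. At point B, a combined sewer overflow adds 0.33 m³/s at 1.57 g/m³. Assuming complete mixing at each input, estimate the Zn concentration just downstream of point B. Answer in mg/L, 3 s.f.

0.258 mg/L

19 µg/L = 0.019 mg/L.
After input A: C = (2.07·0.019 + 0.0541·1.41) / 2.124 = 0.05443 mg/L.
After input B: C = (2.124·0.05443 + 0.33·1.57) / 2.454 = 0.2582 mg/L.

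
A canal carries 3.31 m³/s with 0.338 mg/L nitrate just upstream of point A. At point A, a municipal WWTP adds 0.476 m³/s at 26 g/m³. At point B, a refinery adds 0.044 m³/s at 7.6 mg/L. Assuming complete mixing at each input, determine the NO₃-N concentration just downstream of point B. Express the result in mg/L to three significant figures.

3.61 mg/L

After input A: C = (3.31·0.338 + 0.476·26) / 3.786 = 3.564 mg/L.
After input B: C = (3.786·3.564 + 0.044·7.6) / 3.83 = 3.611 mg/L.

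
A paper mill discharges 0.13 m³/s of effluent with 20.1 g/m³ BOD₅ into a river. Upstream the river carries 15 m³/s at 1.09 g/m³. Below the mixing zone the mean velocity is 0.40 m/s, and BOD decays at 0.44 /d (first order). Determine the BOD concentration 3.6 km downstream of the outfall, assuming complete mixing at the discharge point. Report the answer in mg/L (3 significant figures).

After complete mixing, C₀ = (0.13·20.1 + 15·1.09) / 15.13 = 1.253 mg/L.
Travel time t = 3600 m / 0.40 m/s = 9000 s = 0.1042 d.
C = 1.253·exp(−0.44·0.1042) = 1.253·0.9552 = 1.197 mg/L.

1.20 mg/L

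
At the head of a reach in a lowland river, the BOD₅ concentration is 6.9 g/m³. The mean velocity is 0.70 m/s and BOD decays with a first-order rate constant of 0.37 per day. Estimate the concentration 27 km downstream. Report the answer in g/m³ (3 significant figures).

5.85 g/m³

Travel time t = 27 km / 0.70 m/s = 2.7e+04/0.70 = 3.857e+04 s = 0.4464 d.
First-order decay: C = 6.9·exp(−0.37·0.4464) = 6.9·0.8477 = 5.849 g/m³.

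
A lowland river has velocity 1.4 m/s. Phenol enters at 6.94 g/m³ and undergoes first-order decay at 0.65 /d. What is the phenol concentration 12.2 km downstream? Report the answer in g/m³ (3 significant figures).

6.50 g/m³

Travel time t = 12.2 km / 1.4 m/s = 1.22e+04/1.4 = 8714 s = 0.1009 d.
First-order decay: C = 6.94·exp(−0.65·0.1009) = 6.94·0.9365 = 6.5 g/m³.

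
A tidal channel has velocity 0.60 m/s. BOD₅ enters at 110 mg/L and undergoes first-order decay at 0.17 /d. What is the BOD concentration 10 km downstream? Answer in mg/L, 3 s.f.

106 mg/L

Travel time t = 10 km / 0.60 m/s = 1e+04/0.60 = 1.667e+04 s = 0.1929 d.
First-order decay: C = 110·exp(−0.17·0.1929) = 110·0.9677 = 106.5 mg/L.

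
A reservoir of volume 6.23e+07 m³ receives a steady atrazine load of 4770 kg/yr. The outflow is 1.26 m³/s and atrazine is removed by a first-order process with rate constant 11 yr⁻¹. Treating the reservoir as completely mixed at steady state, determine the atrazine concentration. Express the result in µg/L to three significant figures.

Outflow Q = 1.26 m³/s × 3.156e+07 s/yr = 3.976e+07 m³/yr.
Steady-state CSTR mass balance: W = Q·C + k·V·C, so C = W/(Q + kV).
Q + kV = 3.976e+07 + 11·6.23e+07 = 7.251e+08 m³/yr.
C = 4770/7.251e+08 = 6.579e-06 kg/m³ = 0.006579 mg/L = 6.579 µg/L.

6.58 µg/L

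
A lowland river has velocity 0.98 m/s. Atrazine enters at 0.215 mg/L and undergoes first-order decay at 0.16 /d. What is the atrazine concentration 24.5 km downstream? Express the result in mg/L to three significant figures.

Travel time t = 24.5 km / 0.98 m/s = 2.45e+04/0.98 = 2.5e+04 s = 0.2894 d.
First-order decay: C = 0.215·exp(−0.16·0.2894) = 0.215·0.9548 = 0.2053 mg/L.

0.205 mg/L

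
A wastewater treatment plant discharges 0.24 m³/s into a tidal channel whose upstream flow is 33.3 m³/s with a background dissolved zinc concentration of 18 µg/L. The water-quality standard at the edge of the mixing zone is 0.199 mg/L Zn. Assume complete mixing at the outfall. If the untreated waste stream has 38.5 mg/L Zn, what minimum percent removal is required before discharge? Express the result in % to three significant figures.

18 µg/L = 0.018 mg/L.
Mass balance: 0.199·33.54 = 0.24·Cₑ + 33.3·0.018.
Cₑ = (6.674 − 0.5994) / 0.24 = 25.31 mg/L.
Required removal = 1 − 25.31/38.5 = 34.25 %.

34.3 %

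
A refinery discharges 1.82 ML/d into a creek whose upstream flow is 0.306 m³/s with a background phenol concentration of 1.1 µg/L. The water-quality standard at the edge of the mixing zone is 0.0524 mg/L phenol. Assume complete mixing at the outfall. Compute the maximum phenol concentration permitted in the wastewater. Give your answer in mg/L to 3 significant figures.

1.82 ML/d = 0.02106 m³/s.
1.1 µg/L = 0.0011 mg/L.
Mass balance: 0.0524·0.3271 = 0.02106·Cₑ + 0.306·0.0011.
Cₑ = (0.01714 − 0.0003366) / 0.02106 = 0.7976 mg/L.

0.798 mg/L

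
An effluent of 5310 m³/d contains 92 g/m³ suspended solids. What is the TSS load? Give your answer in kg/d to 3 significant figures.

489 kg/d

5310 m³/d = 0.06146 m³/s.
Mass flux = Q·C = 0.06146 m³/s × 92 g/m³ = 5.654 g/s.
= 5.654 g/s × 86.4 = 488.5 kg/d.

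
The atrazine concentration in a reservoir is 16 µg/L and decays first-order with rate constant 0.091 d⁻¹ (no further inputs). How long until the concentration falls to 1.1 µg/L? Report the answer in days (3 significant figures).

t = ln(C₀/C)/k = ln(16/1.1)/0.091 = 2.677/0.091 = 29.42 d.

29.4 d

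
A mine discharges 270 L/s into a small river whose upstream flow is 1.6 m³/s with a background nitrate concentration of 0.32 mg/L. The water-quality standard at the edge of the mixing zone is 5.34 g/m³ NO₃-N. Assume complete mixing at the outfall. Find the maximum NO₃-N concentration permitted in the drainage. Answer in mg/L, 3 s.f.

35.1 mg/L

270 L/s = 0.27 m³/s.
Mass balance: 5.34·1.87 = 0.27·Cₑ + 1.6·0.32.
Cₑ = (9.986 − 0.512) / 0.27 = 35.09 mg/L.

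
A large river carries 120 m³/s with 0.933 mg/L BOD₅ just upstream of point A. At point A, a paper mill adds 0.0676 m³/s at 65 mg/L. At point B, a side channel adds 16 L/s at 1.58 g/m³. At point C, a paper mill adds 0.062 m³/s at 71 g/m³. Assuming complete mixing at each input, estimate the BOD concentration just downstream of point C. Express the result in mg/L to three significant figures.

1.01 mg/L

After input A: C = (120·0.933 + 0.0676·65) / 120.1 = 0.9691 mg/L.
16 L/s = 0.016 m³/s.
After input B: C = (120.1·0.9691 + 0.016·1.58) / 120.1 = 0.9692 mg/L.
After input C: C = (120.1·0.9692 + 0.062·71) / 120.1 = 1.005 mg/L.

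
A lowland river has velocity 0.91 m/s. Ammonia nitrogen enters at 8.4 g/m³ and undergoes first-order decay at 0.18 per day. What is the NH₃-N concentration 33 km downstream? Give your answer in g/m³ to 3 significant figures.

7.79 g/m³

Travel time t = 33 km / 0.91 m/s = 3.3e+04/0.91 = 3.626e+04 s = 0.4197 d.
First-order decay: C = 8.4·exp(−0.18·0.4197) = 8.4·0.9272 = 7.789 g/m³.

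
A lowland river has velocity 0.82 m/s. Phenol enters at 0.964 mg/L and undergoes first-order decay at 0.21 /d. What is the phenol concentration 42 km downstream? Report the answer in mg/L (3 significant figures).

0.851 mg/L

Travel time t = 42 km / 0.82 m/s = 4.2e+04/0.82 = 5.122e+04 s = 0.5928 d.
First-order decay: C = 0.964·exp(−0.21·0.5928) = 0.964·0.8829 = 0.8512 mg/L.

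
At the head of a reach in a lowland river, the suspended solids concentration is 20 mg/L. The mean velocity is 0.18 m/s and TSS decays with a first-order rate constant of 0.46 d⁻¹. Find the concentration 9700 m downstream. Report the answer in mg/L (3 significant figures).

Travel time t = 9700 m / 0.18 m/s = 9700/0.18 = 5.389e+04 s = 0.6237 d.
First-order decay: C = 20·exp(−0.46·0.6237) = 20·0.7506 = 15.01 mg/L.

15.0 mg/L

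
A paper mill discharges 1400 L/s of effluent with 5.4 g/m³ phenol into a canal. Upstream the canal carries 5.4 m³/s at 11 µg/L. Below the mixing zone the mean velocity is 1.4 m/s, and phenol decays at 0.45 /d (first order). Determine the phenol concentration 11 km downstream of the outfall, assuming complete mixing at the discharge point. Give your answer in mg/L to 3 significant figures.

1.08 mg/L

1400 L/s = 1.4 m³/s.
11 µg/L = 0.011 mg/L.
After complete mixing, C₀ = (1.4·5.4 + 5.4·0.011) / 6.8 = 1.121 mg/L.
Travel time t = 1.1e+04 m / 1.4 m/s = 7857 s = 0.09094 d.
C = 1.121·exp(−0.45·0.09094) = 1.121·0.9599 = 1.076 mg/L.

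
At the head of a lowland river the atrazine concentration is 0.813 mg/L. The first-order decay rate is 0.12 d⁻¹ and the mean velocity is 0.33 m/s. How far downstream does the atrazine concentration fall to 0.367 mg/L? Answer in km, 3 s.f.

From C = C₀·e^(−kt), t = ln(C₀/C)/k = ln(0.813/0.367)/0.12 = 0.7954/0.12 = 6.628 d.
Distance = v·t = 0.33 m/s × 5.727e+05 s = 1.89e+05 m = 189 km.

189 km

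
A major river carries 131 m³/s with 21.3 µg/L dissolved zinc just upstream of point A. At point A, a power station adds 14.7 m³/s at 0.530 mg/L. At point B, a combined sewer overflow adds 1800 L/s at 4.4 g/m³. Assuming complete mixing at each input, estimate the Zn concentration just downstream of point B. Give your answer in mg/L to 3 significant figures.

0.125 mg/L

21.3 µg/L = 0.0213 mg/L.
After input A: C = (131·0.0213 + 14.7·0.53) / 145.7 = 0.07262 mg/L.
1800 L/s = 1.8 m³/s.
After input B: C = (145.7·0.07262 + 1.8·4.4) / 147.5 = 0.1254 mg/L.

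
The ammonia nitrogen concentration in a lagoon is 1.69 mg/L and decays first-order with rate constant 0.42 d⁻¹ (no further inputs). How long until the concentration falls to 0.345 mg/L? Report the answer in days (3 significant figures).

3.78 d

t = ln(C₀/C)/k = ln(1.69/0.345)/0.42 = 1.589/0.42 = 3.783 d.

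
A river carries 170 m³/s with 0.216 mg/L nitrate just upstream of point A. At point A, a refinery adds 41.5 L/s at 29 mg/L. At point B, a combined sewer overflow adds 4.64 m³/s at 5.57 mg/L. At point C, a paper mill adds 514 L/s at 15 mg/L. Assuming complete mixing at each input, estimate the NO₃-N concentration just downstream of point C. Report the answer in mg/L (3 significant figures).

41.5 L/s = 0.0415 m³/s.
After input A: C = (170·0.216 + 0.0415·29) / 170 = 0.223 mg/L.
After input B: C = (170·0.223 + 4.64·5.57) / 174.7 = 0.3651 mg/L.
514 L/s = 0.514 m³/s.
After input C: C = (174.7·0.3651 + 0.514·15) / 175.2 = 0.408 mg/L.

0.408 mg/L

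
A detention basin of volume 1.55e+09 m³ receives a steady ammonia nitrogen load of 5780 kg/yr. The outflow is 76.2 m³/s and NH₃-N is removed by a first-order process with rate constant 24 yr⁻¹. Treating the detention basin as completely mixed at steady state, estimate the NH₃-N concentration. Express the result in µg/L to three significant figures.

Outflow Q = 76.2 m³/s × 3.156e+07 s/yr = 2.405e+09 m³/yr.
Steady-state CSTR mass balance: W = Q·C + k·V·C, so C = W/(Q + kV).
Q + kV = 2.405e+09 + 24·1.55e+09 = 3.96e+10 m³/yr.
C = 5780/3.96e+10 = 1.459e-07 kg/m³ = 0.0001459 mg/L = 0.1459 µg/L.

0.146 µg/L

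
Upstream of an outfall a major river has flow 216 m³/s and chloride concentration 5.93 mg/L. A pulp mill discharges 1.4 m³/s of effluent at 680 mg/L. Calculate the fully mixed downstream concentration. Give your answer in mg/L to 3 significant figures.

By mass balance at complete mixing, C = (1.4·680 + 216·5.93) / (1.4 + 216) = 2233/217.4 = 10.27 mg/L.

10.3 mg/L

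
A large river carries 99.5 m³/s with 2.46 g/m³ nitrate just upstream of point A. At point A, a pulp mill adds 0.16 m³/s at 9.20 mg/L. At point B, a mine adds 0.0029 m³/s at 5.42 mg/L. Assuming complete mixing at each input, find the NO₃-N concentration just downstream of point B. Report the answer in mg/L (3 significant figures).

2.47 mg/L

After input A: C = (99.5·2.46 + 0.16·9.2) / 99.66 = 2.471 mg/L.
After input B: C = (99.66·2.471 + 0.0029·5.42) / 99.66 = 2.471 mg/L.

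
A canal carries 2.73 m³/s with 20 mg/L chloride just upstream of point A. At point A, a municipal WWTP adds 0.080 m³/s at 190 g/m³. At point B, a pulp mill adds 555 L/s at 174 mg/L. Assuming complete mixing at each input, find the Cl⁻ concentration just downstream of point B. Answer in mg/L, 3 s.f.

49.4 mg/L

After input A: C = (2.73·20 + 0.08·190) / 2.81 = 24.84 mg/L.
555 L/s = 0.555 m³/s.
After input B: C = (2.81·24.84 + 0.555·174) / 3.365 = 49.44 mg/L.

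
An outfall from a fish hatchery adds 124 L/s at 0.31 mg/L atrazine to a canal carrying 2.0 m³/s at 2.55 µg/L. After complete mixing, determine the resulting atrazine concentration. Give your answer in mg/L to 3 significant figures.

124 L/s = 0.124 m³/s.
2.55 µg/L = 0.00255 mg/L.
Conservation of mass across the mixing zone: C = (0.124·0.31 + 2·0.00255) / (0.124 + 2) = 0.04354/2.124 = 0.0205 mg/L.

0.0205 mg/L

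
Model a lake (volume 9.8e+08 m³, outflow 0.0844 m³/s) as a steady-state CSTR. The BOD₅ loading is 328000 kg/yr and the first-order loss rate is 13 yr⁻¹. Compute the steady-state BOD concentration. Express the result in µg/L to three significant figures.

Outflow Q = 0.0844 m³/s × 3.156e+07 s/yr = 2.663e+06 m³/yr.
Steady-state CSTR mass balance: W = Q·C + k·V·C, so C = W/(Q + kV).
Q + kV = 2.663e+06 + 13·9.8e+08 = 1.274e+10 m³/yr.
C = 328000/1.274e+10 = 2.574e-05 kg/m³ = 0.02574 mg/L = 25.74 µg/L.

25.7 µg/L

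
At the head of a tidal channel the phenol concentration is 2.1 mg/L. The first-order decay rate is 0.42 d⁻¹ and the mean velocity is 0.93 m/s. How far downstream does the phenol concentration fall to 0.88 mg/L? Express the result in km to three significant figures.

166 km

From C = C₀·e^(−kt), t = ln(C₀/C)/k = ln(2.1/0.88)/0.42 = 0.8698/0.42 = 2.071 d.
Distance = v·t = 0.93 m/s × 1.789e+05 s = 1.664e+05 m = 166.4 km.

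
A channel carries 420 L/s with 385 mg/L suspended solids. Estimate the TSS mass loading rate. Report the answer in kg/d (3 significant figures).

420 L/s = 0.42 m³/s.
Mass flux = Q·C = 0.42 m³/s × 385 g/m³ = 161.7 g/s.
= 161.7 g/s × 86.4 = 1.397e+04 kg/d.

14000 kg/d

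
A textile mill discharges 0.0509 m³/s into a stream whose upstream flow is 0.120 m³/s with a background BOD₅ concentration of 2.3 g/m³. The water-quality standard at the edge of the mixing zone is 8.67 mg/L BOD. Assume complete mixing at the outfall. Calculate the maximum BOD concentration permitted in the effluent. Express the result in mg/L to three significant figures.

23.7 mg/L

Mass balance: 8.67·0.1709 = 0.0509·Cₑ + 0.12·2.3.
Cₑ = (1.482 − 0.276) / 0.0509 = 23.69 mg/L.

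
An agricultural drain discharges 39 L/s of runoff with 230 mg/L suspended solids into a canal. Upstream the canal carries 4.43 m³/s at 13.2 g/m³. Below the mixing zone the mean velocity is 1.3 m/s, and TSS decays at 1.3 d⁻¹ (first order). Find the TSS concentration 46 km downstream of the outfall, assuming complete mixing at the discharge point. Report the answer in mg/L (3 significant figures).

39 L/s = 0.039 m³/s.
After complete mixing, C₀ = (0.039·230 + 4.43·13.2) / 4.469 = 15.09 mg/L.
Travel time t = 4.6e+04 m / 1.3 m/s = 3.538e+04 s = 0.4095 d.
C = 15.09·exp(−1.3·0.4095) = 15.09·0.5872 = 8.862 mg/L.

8.86 mg/L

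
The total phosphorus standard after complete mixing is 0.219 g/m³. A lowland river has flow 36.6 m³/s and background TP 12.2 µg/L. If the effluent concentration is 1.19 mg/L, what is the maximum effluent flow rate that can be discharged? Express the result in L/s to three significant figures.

7790 L/s

12.2 µg/L = 0.0122 mg/L.
Mass balance at complete mixing: C_std·(Q_w + Q_r) = Q_w·C_e + Q_r·C_b.
Rearranging, Q_w = Q_r·(C_std − C_b)/(C_e − C_std) = 36.6·(0.219 − 0.0122) / (1.19 − 0.219) = 7.795 m³/s.
= 7795 L/s.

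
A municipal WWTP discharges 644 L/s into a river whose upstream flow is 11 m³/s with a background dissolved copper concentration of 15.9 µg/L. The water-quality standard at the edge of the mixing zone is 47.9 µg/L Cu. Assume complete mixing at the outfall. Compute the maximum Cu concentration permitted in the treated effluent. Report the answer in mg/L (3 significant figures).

0.594 mg/L

644 L/s = 0.644 m³/s.
15.9 µg/L = 0.0159 mg/L.
47.9 µg/L = 0.0479 mg/L.
Mass balance: 0.0479·11.64 = 0.644·Cₑ + 11·0.0159.
Cₑ = (0.5577 − 0.1749) / 0.644 = 0.5945 mg/L.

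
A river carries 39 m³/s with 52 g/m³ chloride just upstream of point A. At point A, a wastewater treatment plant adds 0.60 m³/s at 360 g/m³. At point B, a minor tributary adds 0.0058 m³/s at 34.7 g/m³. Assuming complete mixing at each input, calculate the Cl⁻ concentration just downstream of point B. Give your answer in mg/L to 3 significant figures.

56.7 mg/L

After input A: C = (39·52 + 0.6·360) / 39.6 = 56.67 mg/L.
After input B: C = (39.6·56.67 + 0.0058·34.7) / 39.61 = 56.66 mg/L.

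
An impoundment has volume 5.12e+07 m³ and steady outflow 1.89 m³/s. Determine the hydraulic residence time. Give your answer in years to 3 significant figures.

Q = 1.89 m³/s × 3.156e+07 s/yr = 5.964e+07 m³/yr.
Hydraulic residence time τ = V/Q = 5.12e+07/5.964e+07 = 0.8584 yr.

0.858 yr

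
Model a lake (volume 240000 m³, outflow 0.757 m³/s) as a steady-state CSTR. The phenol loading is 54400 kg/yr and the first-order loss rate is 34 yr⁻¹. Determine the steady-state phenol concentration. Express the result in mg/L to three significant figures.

1.70 mg/L

Outflow Q = 0.757 m³/s × 3.156e+07 s/yr = 2.389e+07 m³/yr.
Steady-state CSTR mass balance: W = Q·C + k·V·C, so C = W/(Q + kV).
Q + kV = 2.389e+07 + 34·240000 = 3.205e+07 m³/yr.
C = 54400/3.205e+07 = 0.001697 kg/m³ = 1.697 mg/L.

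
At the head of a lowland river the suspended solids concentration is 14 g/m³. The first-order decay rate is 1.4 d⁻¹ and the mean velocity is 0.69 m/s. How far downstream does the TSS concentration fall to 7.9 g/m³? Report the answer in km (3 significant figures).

24.4 km

From C = C₀·e^(−kt), t = ln(C₀/C)/k = ln(14/7.9)/1.4 = 0.5722/1.4 = 0.4087 d.
Distance = v·t = 0.69 m/s × 3.531e+04 s = 2.437e+04 m = 24.37 km.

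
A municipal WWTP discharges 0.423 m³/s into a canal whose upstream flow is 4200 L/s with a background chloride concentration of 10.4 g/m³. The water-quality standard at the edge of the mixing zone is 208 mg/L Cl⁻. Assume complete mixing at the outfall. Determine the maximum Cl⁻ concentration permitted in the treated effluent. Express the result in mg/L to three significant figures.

2170 mg/L

4200 L/s = 4.2 m³/s.
Mass balance: 208·4.623 = 0.423·Cₑ + 4.2·10.4.
Cₑ = (961.6 − 43.68) / 0.423 = 2170 mg/L.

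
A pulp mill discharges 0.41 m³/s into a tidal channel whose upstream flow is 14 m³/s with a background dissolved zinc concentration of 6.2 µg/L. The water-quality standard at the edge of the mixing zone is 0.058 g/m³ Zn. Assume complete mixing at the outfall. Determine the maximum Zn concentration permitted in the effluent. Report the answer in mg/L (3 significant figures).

6.2 µg/L = 0.0062 mg/L.
Mass balance: 0.058·14.41 = 0.41·Cₑ + 14·0.0062.
Cₑ = (0.8358 − 0.0868) / 0.41 = 1.827 mg/L.

1.83 mg/L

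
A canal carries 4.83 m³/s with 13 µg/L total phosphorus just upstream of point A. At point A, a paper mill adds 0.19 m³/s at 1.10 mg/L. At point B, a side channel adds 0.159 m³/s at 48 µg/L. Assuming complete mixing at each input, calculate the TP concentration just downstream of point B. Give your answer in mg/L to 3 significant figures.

0.0540 mg/L

13 µg/L = 0.013 mg/L.
After input A: C = (4.83·0.013 + 0.19·1.1) / 5.02 = 0.05414 mg/L.
48 µg/L = 0.048 mg/L.
After input B: C = (5.02·0.05414 + 0.159·0.048) / 5.179 = 0.05395 mg/L.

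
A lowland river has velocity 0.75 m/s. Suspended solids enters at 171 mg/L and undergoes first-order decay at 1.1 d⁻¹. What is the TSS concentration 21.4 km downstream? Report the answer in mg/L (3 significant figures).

119 mg/L

Travel time t = 21.4 km / 0.75 m/s = 2.14e+04/0.75 = 2.853e+04 s = 0.3302 d.
First-order decay: C = 171·exp(−1.1·0.3302) = 171·0.6954 = 118.9 mg/L.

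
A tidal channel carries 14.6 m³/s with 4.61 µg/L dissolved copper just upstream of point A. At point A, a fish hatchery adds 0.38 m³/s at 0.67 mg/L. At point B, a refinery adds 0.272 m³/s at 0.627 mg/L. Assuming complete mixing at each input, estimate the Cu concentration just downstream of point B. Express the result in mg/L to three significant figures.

0.0323 mg/L

4.61 µg/L = 0.00461 mg/L.
After input A: C = (14.6·0.00461 + 0.38·0.67) / 14.98 = 0.02149 mg/L.
After input B: C = (14.98·0.02149 + 0.272·0.627) / 15.25 = 0.03229 mg/L.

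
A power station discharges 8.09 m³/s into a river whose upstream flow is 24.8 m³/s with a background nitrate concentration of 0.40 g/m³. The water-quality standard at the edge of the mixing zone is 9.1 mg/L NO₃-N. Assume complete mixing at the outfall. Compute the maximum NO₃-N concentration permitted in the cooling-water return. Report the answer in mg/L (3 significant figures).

35.8 mg/L

Mass balance: 9.1·32.89 = 8.09·Cₑ + 24.8·0.4.
Cₑ = (299.3 − 9.92) / 8.09 = 35.77 mg/L.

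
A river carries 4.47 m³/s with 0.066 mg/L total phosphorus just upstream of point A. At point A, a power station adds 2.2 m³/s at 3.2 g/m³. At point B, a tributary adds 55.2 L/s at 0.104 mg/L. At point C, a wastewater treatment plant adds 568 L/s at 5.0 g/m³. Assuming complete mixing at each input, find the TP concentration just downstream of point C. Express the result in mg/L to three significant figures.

1.40 mg/L

After input A: C = (4.47·0.066 + 2.2·3.2) / 6.67 = 1.1 mg/L.
55.2 L/s = 0.0552 m³/s.
After input B: C = (6.67·1.1 + 0.0552·0.104) / 6.725 = 1.092 mg/L.
568 L/s = 0.568 m³/s.
After input C: C = (6.725·1.092 + 0.568·5) / 7.293 = 1.396 mg/L.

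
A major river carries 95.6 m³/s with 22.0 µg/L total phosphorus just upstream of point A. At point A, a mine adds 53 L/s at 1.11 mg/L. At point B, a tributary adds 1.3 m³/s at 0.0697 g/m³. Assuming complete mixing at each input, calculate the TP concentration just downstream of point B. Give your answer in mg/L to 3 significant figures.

22.0 µg/L = 0.022 mg/L.
53 L/s = 0.053 m³/s.
After input A: C = (95.6·0.022 + 0.053·1.11) / 95.65 = 0.0226 mg/L.
After input B: C = (95.65·0.0226 + 1.3·0.0697) / 96.95 = 0.02323 mg/L.

0.0232 mg/L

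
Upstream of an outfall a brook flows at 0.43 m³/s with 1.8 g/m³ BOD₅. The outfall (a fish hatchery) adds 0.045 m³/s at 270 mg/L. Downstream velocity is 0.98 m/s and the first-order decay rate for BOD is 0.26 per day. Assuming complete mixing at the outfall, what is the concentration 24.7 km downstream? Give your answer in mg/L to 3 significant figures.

After complete mixing, C₀ = (0.045·270 + 0.43·1.8) / 0.475 = 27.21 mg/L.
Travel time t = 2.47e+04 m / 0.98 m/s = 2.52e+04 s = 0.2917 d.
C = 27.21·exp(−0.26·0.2917) = 27.21·0.927 = 25.22 mg/L.

25.2 mg/L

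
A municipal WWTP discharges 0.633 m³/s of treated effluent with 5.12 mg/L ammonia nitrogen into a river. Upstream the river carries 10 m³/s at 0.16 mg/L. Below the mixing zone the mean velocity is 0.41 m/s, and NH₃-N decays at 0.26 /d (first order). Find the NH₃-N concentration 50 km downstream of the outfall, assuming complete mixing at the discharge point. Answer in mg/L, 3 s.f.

After complete mixing, C₀ = (0.633·5.12 + 10·0.16) / 10.63 = 0.4553 mg/L.
Travel time t = 5e+04 m / 0.41 m/s = 1.22e+05 s = 1.411 d.
C = 0.4553·exp(−0.26·1.411) = 0.4553·0.6928 = 0.3154 mg/L.

0.315 mg/L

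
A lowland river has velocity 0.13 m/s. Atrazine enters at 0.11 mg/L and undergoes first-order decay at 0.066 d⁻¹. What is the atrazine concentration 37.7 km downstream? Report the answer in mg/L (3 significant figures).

0.0881 mg/L

Travel time t = 37.7 km / 0.13 m/s = 3.77e+04/0.13 = 2.9e+05 s = 3.356 d.
First-order decay: C = 0.11·exp(−0.066·3.356) = 0.11·0.8013 = 0.08814 mg/L.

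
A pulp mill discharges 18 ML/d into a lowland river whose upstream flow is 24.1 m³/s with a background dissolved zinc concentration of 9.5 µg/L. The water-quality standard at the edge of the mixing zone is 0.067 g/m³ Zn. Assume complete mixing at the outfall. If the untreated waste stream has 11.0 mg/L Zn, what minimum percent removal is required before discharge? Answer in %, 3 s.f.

18 ML/d = 0.2083 m³/s.
9.5 µg/L = 0.0095 mg/L.
Mass balance: 0.067·24.31 = 0.2083·Cₑ + 24.1·0.0095.
Cₑ = (1.629 − 0.229) / 0.2083 = 6.719 mg/L.
Required removal = 1 − 6.719/11.0 = 38.92 %.

38.9 %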